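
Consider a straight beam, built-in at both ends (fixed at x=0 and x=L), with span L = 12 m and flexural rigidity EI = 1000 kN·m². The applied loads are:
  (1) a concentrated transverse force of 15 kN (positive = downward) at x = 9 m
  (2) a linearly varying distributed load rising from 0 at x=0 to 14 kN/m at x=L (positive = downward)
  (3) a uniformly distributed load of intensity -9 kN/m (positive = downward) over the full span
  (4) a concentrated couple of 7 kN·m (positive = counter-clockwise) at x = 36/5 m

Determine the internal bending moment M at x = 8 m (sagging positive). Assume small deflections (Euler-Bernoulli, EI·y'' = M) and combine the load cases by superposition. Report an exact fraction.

Load 1 — point force P=15 kN at a=9 m (b=L-a=3):
  M_1 = Pb²(3a+b)x/L³ - Pab²/L²  [x≤a] = 15·3²·(3·9+3)·8/12³ - 15·9·3²/12² = 165/16 kN·m
Load 2 — triangular load w₀=14 kN/m (0→w₀ over full span):
  M_2 = 3w₀Lx/20 - w₀L²/30 - w₀x³/(6L) = 3·14·12·8/20 - 14·12²/30 - 14·8³/(6·12) = 1568/45 kN·m
Load 3 — uniform load w=-9 kN/m over full span:
  M_3 = wLx/2 - wL²/12 - wx²/2 = (-9)·12·8/2 - (-9)·12²/12 - (-9)·8²/2 = -36 kN·m
Load 4 — applied couple M₀=7 kN·m at a=36/5 m (b=L-a=24/5):
  M_4 = R_Ax - M_A - M₀  [x>a] with R_A=21/25, M_A=56/25 = (21/25)·8 - (56/25) - 7 = -63/25 kN·m
Superposition: M = Σ M_i = 23893/3600 kN·m ≈ 6.636944 kN·m

M(8) = 23893/3600 kN·m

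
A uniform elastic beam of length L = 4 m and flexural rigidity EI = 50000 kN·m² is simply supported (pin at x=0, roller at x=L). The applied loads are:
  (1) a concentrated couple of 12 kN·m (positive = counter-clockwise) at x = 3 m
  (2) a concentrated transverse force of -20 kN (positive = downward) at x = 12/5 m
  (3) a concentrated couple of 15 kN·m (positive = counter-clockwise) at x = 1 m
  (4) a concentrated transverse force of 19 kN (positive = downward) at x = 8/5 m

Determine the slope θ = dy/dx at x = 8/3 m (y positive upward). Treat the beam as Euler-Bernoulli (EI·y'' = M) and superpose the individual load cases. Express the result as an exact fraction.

Load 1 — applied couple M₀=12 kN·m at a=3 m (b=L-a=1):
  θ_1 = (M₀x²/(2L)+C₁)/EI  [x≤a] with C₁=M₀(3b²-L²)/(6L)=-13/2 = (12·(8/3)²/(2·4)+(-13/2))/50000 = 1/12000 rad
Load 2 — point force P=-20 kN at a=12/5 m (b=L-a=8/5):
  θ_2 = -Pa(2L²-6Lx+3x²+a²)/(6LEI)  [x>a] = -(-20)·(12/5)·(2·4²-6·4·(8/3)+3·(8/3)²+(12/5)²)/(6·4·50000) = -46/234375 rad
Load 3 — applied couple M₀=15 kN·m at a=1 m (b=L-a=3):
  θ_3 = (M₀x²/(2L)-M₀(x-a)+C₁)/EI  [x>a] with C₁=M₀(3b²-L²)/(6L)=55/8 = (15·(8/3)²/(2·4)-15·((8/3)-1)+(55/8))/50000 = -23/240000 rad
Load 4 — point force P=19 kN at a=8/5 m (b=L-a=12/5):
  θ_4 = -Pa(2L²-6Lx+3x²+a²)/(6LEI)  [x>a] = -19·(8/5)·(2·4²-6·4·(8/3)+3·(8/3)²+(8/5)²)/(6·4·50000) = 722/3515625 rad
Superposition: θ = Σ θ_i = -1529/450000000 rad ≈ -0.000003 rad

θ(8/3) = -1529/450000000 rad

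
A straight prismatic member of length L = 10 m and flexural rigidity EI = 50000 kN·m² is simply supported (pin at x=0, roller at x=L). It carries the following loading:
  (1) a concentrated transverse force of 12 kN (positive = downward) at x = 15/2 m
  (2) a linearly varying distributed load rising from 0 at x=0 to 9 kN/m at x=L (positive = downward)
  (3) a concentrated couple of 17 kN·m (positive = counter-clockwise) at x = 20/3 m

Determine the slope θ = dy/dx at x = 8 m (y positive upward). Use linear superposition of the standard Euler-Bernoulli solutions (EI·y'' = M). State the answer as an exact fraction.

θ(8) = 76273/18000000 rad

Load 1 — point force P=12 kN at a=15/2 m (b=L-a=5/2):
  θ_1 = -Pa(2L²-6Lx+3x²+a²)/(6LEI)  [x>a] = -12·(15/2)·(2·10²-6·10·8+3·8²+(15/2)²)/(6·10·50000) = 381/400000 rad
Load 2 — triangular load w₀=9 kN/m (0→w₀ over full span):
  θ_2 = -w₀(7L⁴-30L²x²+15x⁴)/(360LEI) = -9·(7·10⁴-30·10²·8²+15·8⁴)/(360·10·50000) = 757/250000 rad
Load 3 — applied couple M₀=17 kN·m at a=20/3 m (b=L-a=10/3):
  θ_3 = (M₀x²/(2L)-M₀(x-a)+C₁)/EI  [x>a] with C₁=M₀(3b²-L²)/(6L)=-170/9 = (17·8²/(2·10)-17·(8-(20/3))+(-170/9))/50000 = 289/1125000 rad
Superposition: θ = Σ θ_i = 76273/18000000 rad ≈ 0.004237 rad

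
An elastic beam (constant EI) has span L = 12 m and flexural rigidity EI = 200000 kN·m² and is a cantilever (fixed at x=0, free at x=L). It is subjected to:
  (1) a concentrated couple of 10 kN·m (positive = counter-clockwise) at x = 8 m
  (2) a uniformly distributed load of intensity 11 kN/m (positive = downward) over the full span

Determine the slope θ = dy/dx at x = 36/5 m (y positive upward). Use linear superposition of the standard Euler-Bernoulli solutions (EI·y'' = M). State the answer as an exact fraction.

Load 1 — applied couple M₀=10 kN·m at a=8 m (b=L-a=4):
  θ_1 = M₀x/EI  [x≤a] = 10·(36/5)/200000 = 9/25000 rad
Load 2 — uniform load w=11 kN/m over full span:
  θ_2 = -wx(x²-3Lx+3L²)/(6EI) = -11·(36/5)·((36/5)²-3·12·(36/5)+3·12²)/(6·200000) = -11583/781250 rad
Superposition: θ = Σ θ_i = -45207/3125000 rad ≈ -0.014466 rad

θ(36/5) = -45207/3125000 rad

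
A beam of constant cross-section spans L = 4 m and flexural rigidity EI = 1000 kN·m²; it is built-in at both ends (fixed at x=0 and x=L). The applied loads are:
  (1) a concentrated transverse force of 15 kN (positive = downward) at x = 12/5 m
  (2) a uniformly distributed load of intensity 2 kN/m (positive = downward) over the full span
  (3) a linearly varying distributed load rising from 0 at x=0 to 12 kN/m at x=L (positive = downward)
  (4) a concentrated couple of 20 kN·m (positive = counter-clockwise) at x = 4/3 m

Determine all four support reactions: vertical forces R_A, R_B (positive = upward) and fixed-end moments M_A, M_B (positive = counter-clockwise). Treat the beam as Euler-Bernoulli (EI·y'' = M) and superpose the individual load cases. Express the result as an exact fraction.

Load 1 — point force P=15 kN at a=12/5 m (b=L-a=8/5):
  R_A = Pb²(3a+b)/L³ = 15·(8/5)²·(3·(12/5)+(8/5))/4³ = 132/25 kN
  M_A = Pab²/L² = 15·(12/5)·(8/5)²/4² = 144/25 kN·m
  R_B = Pa²(a+3b)/L³ = 15·(12/5)²·((12/5)+3·(8/5))/4³ = 243/25 kN
  M_B = -Pa²b/L² = -15·(12/5)²·(8/5)/4² = -216/25 kN·m
Load 2 — uniform load w=2 kN/m over full span:
  R_A = wL/2 = 2·4/2 = 4 kN
  M_A = wL²/12 = 2·4²/12 = 8/3 kN·m
  R_B = wL/2 = 2·4/2 = 4 kN
  M_B = -wL²/12 = -2·4²/12 = -8/3 kN·m
Load 3 — triangular load w₀=12 kN/m (0→w₀ over full span):
  R_A = 3w₀L/20 = 3·12·4/20 = 36/5 kN
  M_A = w₀L²/30 = 12·4²/30 = 32/5 kN·m
  R_B = 7w₀L/20 = 7·12·4/20 = 84/5 kN
  M_B = -w₀L²/20 = -12·4²/20 = -48/5 kN·m
Load 4 — applied couple M₀=20 kN·m at a=4/3 m (b=L-a=8/3):
  R_A = 6M₀ab/L³ = 6·20·(4/3)·(8/3)/4³ = 20/3 kN
  M_A = M₀b(2a-b)/L² = 20·(8/3)·(2·(4/3)-(8/3))/4² = 0 kN·m
  R_B = -6M₀ab/L³ = -6·20·(4/3)·(8/3)/4³ = -20/3 kN
  M_B = M₀a(2b-a)/L² = 20·(4/3)·(2·(8/3)-(4/3))/4² = 20/3 kN·m
Superposition: R_A = 1736/75 kN, M_A = 1112/75 kN·m, R_B = 1789/75 kN, M_B = -356/25 kN·m

R_A = 1736/75 kN, M_A = 1112/75 kN·m, R_B = 1789/75 kN, M_B = -356/25 kN·m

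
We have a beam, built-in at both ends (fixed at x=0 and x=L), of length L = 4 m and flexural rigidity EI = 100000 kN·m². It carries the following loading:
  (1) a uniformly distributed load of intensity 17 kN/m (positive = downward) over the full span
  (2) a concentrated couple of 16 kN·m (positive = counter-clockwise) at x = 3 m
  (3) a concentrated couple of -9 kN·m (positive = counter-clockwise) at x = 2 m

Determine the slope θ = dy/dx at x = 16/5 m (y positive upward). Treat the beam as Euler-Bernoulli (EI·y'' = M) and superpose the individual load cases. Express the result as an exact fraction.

Load 1 — uniform load w=17 kN/m over full span:
  θ_1 = -wx(L-x)(L-2x)/(12EI) = -17·(16/5)·(4-(16/5))·(4-2·(16/5))/(12·100000) = 34/390625 rad
Load 2 — applied couple M₀=16 kN·m at a=3 m (b=L-a=1):
  θ_2 = (R_Ax²/2 - M_Ax - M₀(x-a))/EI  [x>a] with R_A=9/2, M_A=5 = ((9/2)·(16/5)²/2 - 5·(16/5) - 16·((16/5)-3))/100000 = 3/78125 rad
Load 3 — applied couple M₀=-9 kN·m at a=2 m (b=L-a=2):
  θ_3 = (R_Ax²/2 - M_Ax - M₀(x-a))/EI  [x>a] with R_A=-27/8, M_A=-9/4 = ((-27/8)·(16/5)²/2 - (-9/4)·(16/5) - (-9)·((16/5)-2))/100000 = 9/1250000 rad
Superposition: θ = Σ θ_i = 829/6250000 rad ≈ 0.000133 rad

θ(16/5) = 829/6250000 rad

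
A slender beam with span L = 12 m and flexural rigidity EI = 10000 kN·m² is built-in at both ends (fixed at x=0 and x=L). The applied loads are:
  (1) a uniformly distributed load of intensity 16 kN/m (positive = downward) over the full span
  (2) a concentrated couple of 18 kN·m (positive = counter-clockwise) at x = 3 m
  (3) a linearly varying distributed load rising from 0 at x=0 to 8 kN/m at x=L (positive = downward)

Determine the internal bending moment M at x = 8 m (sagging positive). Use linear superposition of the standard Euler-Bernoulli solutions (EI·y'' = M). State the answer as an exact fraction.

M(8) = 29803/360 kN·m

Load 1 — uniform load w=16 kN/m over full span:
  M_1 = wLx/2 - wL²/12 - wx²/2 = 16·12·8/2 - 16·12²/12 - 16·8²/2 = 64 kN·m
Load 2 — applied couple M₀=18 kN·m at a=3 m (b=L-a=9):
  M_2 = R_Ax - M_A - M₀  [x>a] with R_A=27/16, M_A=-27/8 = (27/16)·8 - (-27/8) - 18 = -9/8 kN·m
Load 3 — triangular load w₀=8 kN/m (0→w₀ over full span):
  M_3 = 3w₀Lx/20 - w₀L²/30 - w₀x³/(6L) = 3·8·12·8/20 - 8·12²/30 - 8·8³/(6·12) = 896/45 kN·m
Superposition: M = Σ M_i = 29803/360 kN·m ≈ 82.786111 kN·m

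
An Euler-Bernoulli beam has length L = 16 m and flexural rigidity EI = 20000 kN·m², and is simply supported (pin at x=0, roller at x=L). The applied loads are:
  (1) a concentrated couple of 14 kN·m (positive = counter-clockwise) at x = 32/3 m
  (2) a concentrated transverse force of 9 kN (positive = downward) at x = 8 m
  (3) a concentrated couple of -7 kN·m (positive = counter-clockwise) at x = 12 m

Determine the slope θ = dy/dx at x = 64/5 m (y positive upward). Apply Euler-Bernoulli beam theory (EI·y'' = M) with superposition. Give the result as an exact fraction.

θ(64/5) = 11053/1800000 rad

Load 1 — applied couple M₀=14 kN·m at a=32/3 m (b=L-a=16/3):
  θ_1 = (M₀x²/(2L)-M₀(x-a)+C₁)/EI  [x>a] with C₁=M₀(3b²-L²)/(6L)=-224/9 = (14·(64/5)²/(2·16)-14·((64/5)-(32/3))+(-224/9))/20000 = 119/140625 rad
Load 2 — point force P=9 kN at a=8 m (b=L-a=8):
  θ_2 = -Pa(2L²-6Lx+3x²+a²)/(6LEI)  [x>a] = -9·8·(2·16²-6·16·(64/5)+3·(64/5)²+8²)/(6·16·20000) = 189/31250 rad
Load 3 — applied couple M₀=-7 kN·m at a=12 m (b=L-a=4):
  θ_3 = (M₀x²/(2L)-M₀(x-a)+C₁)/EI  [x>a] with C₁=M₀(3b²-L²)/(6L)=91/6 = ((-7)·(64/5)²/(2·16)-(-7)·((64/5)-12)+(91/6))/20000 = -2261/3000000 rad
Superposition: θ = Σ θ_i = 11053/1800000 rad ≈ 0.006141 rad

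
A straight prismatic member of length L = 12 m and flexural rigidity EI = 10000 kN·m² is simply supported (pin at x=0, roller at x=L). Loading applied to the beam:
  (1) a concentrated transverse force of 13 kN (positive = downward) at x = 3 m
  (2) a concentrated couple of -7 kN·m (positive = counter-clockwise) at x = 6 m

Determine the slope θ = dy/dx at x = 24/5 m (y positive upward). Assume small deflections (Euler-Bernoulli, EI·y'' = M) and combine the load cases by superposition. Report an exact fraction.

θ(24/5) = -2867/2000000 rad

Load 1 — point force P=13 kN at a=3 m (b=L-a=9):
  θ_1 = -Pa(2L²-6Lx+3x²+a²)/(6LEI)  [x>a] = -13·3·(2·12²-6·12·(24/5)+3·(24/5)²+3²)/(6·12·10000) = -2223/2000000 rad
Load 2 — applied couple M₀=-7 kN·m at a=6 m (b=L-a=6):
  θ_2 = (M₀x²/(2L)+C₁)/EI  [x≤a] with C₁=M₀(3b²-L²)/(6L)=7/2 = ((-7)·(24/5)²/(2·12)+(7/2))/10000 = -161/500000 rad
Superposition: θ = Σ θ_i = -2867/2000000 rad ≈ -0.001434 rad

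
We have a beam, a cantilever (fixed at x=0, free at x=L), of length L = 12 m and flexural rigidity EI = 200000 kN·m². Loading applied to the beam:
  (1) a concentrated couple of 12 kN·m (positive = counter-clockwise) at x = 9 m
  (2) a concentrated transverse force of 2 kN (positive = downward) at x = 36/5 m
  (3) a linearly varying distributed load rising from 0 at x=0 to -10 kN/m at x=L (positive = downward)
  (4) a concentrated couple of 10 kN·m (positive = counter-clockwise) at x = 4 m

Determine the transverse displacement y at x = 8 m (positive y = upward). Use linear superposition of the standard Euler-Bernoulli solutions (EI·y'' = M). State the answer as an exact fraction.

Load 1 — applied couple M₀=12 kN·m at a=9 m (b=L-a=3):
  y_1 = M₀x²/(2EI)  [x≤a] = 12·8²/(2·200000) = 6/3125 m
Load 2 — point force P=2 kN at a=36/5 m (b=L-a=24/5):
  y_2 = -Pa²(3x-a)/(6EI)  [x>a] = -2·(36/5)²·(3·8-(36/5))/(6·200000) = -567/390625 m
Load 3 — triangular load w₀=-10 kN/m (0→w₀ over full span):
  y_3 = (w₀Lx³/12-w₀L²x²/6-w₀x⁵/(120L))/EI = ((-10)·12·8³/12-(-10)·12²·8²/6-(-10)·8⁵/(120·12))/200000 = 1472/28125 m
Load 4 — applied couple M₀=10 kN·m at a=4 m (b=L-a=8):
  y_4 = M₀a(2x-a)/(2EI)  [x>a] = 10·4·(2·8-4)/(2·200000) = 3/2500 m
Superposition: y = Σ y_i = 759463/14062500 m ≈ 0.054006 m

y(8) = 759463/14062500 m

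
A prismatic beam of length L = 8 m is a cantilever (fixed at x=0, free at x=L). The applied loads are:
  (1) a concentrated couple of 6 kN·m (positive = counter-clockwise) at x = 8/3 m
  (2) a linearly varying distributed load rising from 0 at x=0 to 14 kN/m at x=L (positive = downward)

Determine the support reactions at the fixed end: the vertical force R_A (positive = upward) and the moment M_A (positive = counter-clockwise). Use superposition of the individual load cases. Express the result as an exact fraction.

Load 1 — applied couple M₀=6 kN·m at a=8/3 m (b=L-a=16/3):
  R_A = 0 kN
  M_A = -M₀ = -6 kN·m
Load 2 — triangular load w₀=14 kN/m (0→w₀ over full span):
  R_A = w₀L/2 = 14·8/2 = 56 kN
  M_A = w₀L²/3 = 14·8²/3 = 896/3 kN·m
Superposition: R_A = 56 kN, M_A = 878/3 kN·m

R_A = 56 kN, M_A = 878/3 kN·m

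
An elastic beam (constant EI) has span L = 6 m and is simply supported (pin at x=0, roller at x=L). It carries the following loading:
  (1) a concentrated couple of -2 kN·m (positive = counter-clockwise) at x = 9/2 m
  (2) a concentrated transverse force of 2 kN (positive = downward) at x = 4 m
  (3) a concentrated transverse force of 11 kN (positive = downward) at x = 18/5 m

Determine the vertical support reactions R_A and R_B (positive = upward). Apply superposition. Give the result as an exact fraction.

R_A = 71/15 kN, R_B = 124/15 kN

Load 1 — applied couple M₀=-2 kN·m at a=9/2 m (b=L-a=3/2):
  R_A = M₀/L = (-2)/6 = -1/3 kN
  R_B = -M₀/L = -(-2)/6 = 1/3 kN
Load 2 — point force P=2 kN at a=4 m (b=L-a=2):
  R_A = Pb/L = 2·2/6 = 2/3 kN
  R_B = Pa/L = 2·4/6 = 4/3 kN
Load 3 — point force P=11 kN at a=18/5 m (b=L-a=12/5):
  R_A = Pb/L = 11·(12/5)/6 = 22/5 kN
  R_B = Pa/L = 11·(18/5)/6 = 33/5 kN
Superposition: R_A = 71/15 kN, R_B = 124/15 kN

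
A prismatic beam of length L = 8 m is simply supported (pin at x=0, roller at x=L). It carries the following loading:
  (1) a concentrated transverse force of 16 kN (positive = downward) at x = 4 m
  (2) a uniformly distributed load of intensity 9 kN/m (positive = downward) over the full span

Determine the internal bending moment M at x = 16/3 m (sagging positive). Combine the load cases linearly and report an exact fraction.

M(16/3) = 256/3 kN·m

Load 1 — point force P=16 kN at a=4 m (b=L-a=4):
  M_1 = Pa(L-x)/L  [x>a] = 16·4·(8-(16/3))/8 = 64/3 kN·m
Load 2 — uniform load w=9 kN/m over full span:
  M_2 = wx(L-x)/2 = 9·(16/3)·(8-(16/3))/2 = 64 kN·m
Superposition: M = Σ M_i = 256/3 kN·m ≈ 85.333333 kN·m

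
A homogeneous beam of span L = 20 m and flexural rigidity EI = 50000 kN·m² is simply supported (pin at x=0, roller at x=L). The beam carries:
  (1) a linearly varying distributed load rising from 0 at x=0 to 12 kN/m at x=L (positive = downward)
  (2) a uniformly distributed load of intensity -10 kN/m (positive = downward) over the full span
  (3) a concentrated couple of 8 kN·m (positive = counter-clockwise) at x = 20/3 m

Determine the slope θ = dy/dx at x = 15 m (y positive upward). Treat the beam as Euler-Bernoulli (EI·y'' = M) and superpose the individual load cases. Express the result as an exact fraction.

Load 1 — triangular load w₀=12 kN/m (0→w₀ over full span):
  θ_1 = -w₀(7L⁴-30L²x²+15x⁴)/(360LEI) = -12·(7·20⁴-30·20²·15²+15·15⁴)/(360·20·50000) = 1313/48000 rad
Load 2 — uniform load w=-10 kN/m over full span:
  θ_2 = -w(L³-6Lx²+4x³)/(24EI) = -(-10)·(20³-6·20·15²+4·15³)/(24·50000) = -11/240 rad
Load 3 — applied couple M₀=8 kN·m at a=20/3 m (b=L-a=40/3):
  θ_3 = (M₀x²/(2L)-M₀(x-a)+C₁)/EI  [x>a] with C₁=M₀(3b²-L²)/(6L)=80/9 = (8·15²/(2·20)-8·(15-(20/3))+(80/9))/50000 = -23/90000 rad
Superposition: θ = Σ θ_i = -13489/720000 rad ≈ -0.018735 rad

θ(15) = -13489/720000 rad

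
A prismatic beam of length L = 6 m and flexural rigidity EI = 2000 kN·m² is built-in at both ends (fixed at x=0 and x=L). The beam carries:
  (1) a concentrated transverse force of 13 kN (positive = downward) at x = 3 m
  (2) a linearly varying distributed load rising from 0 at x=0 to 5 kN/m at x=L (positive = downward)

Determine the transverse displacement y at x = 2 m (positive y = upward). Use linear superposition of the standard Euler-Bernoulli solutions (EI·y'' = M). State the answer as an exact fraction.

y(2) = -307/36000 m

Load 1 — point force P=13 kN at a=3 m (b=L-a=3):
  y_1 = -Pb²x²(3aL-(3a+b)x)/(6L³EI)  [x≤a] = -13·3²·2²·(3·3·6-(3·3+3)·2)/(6·6³·2000) = -13/2400 m
Load 2 — triangular load w₀=5 kN/m (0→w₀ over full span):
  y_2 = -w₀x²(L-x)²(x+2L)/(120LEI) = -5·2²·(6-2)²·(2+2·6)/(120·6·2000) = -7/2250 m
Superposition: y = Σ y_i = -307/36000 m ≈ -0.008528 m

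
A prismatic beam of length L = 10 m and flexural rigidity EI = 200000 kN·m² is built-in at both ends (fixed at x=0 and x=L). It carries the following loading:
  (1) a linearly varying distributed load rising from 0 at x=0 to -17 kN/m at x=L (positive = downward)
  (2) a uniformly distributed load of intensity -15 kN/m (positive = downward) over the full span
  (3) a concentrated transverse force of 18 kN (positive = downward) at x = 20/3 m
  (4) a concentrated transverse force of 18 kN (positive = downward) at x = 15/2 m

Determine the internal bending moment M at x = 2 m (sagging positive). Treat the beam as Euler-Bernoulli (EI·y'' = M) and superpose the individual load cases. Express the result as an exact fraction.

M(2) = 1469/240 kN·m

Load 1 — triangular load w₀=-17 kN/m (0→w₀ over full span):
  M_1 = 3w₀Lx/20 - w₀L²/30 - w₀x³/(6L) = 3·(-17)·10·2/20 - (-17)·10²/30 - (-17)·2³/(6·10) = 119/15 kN·m
Load 2 — uniform load w=-15 kN/m over full span:
  M_2 = wLx/2 - wL²/12 - wx²/2 = (-15)·10·2/2 - (-15)·10²/12 - (-15)·2²/2 = 5 kN·m
Load 3 — point force P=18 kN at a=20/3 m (b=L-a=10/3):
  M_3 = Pb²(3a+b)x/L³ - Pab²/L²  [x≤a] = 18·(10/3)²·(3·(20/3)+(10/3))·2/10³ - 18·(20/3)·(10/3)²/10² = -4 kN·m
Load 4 — point force P=18 kN at a=15/2 m (b=L-a=5/2):
  M_4 = Pb²(3a+b)x/L³ - Pab²/L²  [x≤a] = 18·(5/2)²·(3·(15/2)+(5/2))·2/10³ - 18·(15/2)·(5/2)²/10² = -45/16 kN·m
Superposition: M = Σ M_i = 1469/240 kN·m ≈ 6.120833 kN·m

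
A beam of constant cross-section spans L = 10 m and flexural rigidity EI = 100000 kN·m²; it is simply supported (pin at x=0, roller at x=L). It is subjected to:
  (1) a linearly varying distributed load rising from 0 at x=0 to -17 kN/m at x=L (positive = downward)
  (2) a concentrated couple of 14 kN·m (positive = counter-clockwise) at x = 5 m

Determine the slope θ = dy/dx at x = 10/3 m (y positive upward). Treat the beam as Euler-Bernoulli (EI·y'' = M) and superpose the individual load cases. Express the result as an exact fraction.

θ(10/3) = 17869/9720000 rad

Load 1 — triangular load w₀=-17 kN/m (0→w₀ over full span):
  θ_1 = -w₀(7L⁴-30L²x²+15x⁴)/(360LEI) = -(-17)·(7·10⁴-30·10²·(10/3)²+15·(10/3)⁴)/(360·10·100000) = 221/121500 rad
Load 2 — applied couple M₀=14 kN·m at a=5 m (b=L-a=5):
  θ_2 = (M₀x²/(2L)+C₁)/EI  [x≤a] with C₁=M₀(3b²-L²)/(6L)=-35/6 = (14·(10/3)²/(2·10)+(-35/6))/100000 = 7/360000 rad
Superposition: θ = Σ θ_i = 17869/9720000 rad ≈ 0.001838 rad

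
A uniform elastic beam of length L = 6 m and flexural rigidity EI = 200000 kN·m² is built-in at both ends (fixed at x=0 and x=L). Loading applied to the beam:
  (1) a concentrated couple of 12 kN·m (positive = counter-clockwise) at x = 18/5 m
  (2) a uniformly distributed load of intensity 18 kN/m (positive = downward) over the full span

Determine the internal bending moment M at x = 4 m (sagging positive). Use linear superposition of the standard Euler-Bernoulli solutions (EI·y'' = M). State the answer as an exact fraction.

Load 1 — applied couple M₀=12 kN·m at a=18/5 m (b=L-a=12/5):
  M_1 = R_Ax - M_A - M₀  [x>a] with R_A=72/25, M_A=96/25 = (72/25)·4 - (96/25) - 12 = -108/25 kN·m
Load 2 — uniform load w=18 kN/m over full span:
  M_2 = wLx/2 - wL²/12 - wx²/2 = 18·6·4/2 - 18·6²/12 - 18·4²/2 = 18 kN·m
Superposition: M = Σ M_i = 342/25 kN·m ≈ 13.680000 kN·m

M(4) = 342/25 kN·m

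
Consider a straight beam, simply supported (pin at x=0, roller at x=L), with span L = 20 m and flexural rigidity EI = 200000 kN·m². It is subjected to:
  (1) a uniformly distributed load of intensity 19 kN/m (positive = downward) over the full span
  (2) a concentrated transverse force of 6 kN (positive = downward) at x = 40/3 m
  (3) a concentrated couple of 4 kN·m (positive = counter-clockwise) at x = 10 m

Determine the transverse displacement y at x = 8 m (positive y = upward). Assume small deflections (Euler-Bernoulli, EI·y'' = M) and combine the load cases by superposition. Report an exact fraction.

Load 1 — uniform load w=19 kN/m over full span:
  y_1 = -wx(L³-2Lx²+x³)/(24EI) = -19·8·(20³-2·20·8²+8³)/(24·200000) = -589/3125 m
Load 2 — point force P=6 kN at a=40/3 m (b=L-a=20/3):
  y_2 = -Pbx(L²-b²-x²)/(6LEI)  [x≤a] = -6·(20/3)·8·(20²-(20/3)²-8²)/(6·20·200000) = -328/84375 m
Load 3 — applied couple M₀=4 kN·m at a=10 m (b=L-a=10):
  y_3 = (M₀x³/(6L)+C₁x)/EI  [x≤a] with C₁=M₀(3b²-L²)/(6L)=-10/3 = (4·8³/(6·20)+(-10/3)·8)/200000 = -3/62500 m
Superposition: y = Σ y_i = -324701/1687500 m ≈ -0.192415 m

y(8) = -324701/1687500 m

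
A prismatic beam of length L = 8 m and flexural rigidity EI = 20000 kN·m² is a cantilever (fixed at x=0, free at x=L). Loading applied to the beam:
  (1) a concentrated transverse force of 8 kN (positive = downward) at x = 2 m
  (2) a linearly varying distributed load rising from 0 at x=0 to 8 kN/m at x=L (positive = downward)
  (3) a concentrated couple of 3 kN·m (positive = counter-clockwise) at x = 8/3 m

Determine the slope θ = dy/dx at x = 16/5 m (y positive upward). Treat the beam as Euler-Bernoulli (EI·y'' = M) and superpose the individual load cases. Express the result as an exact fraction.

Load 1 — point force P=8 kN at a=2 m (b=L-a=6):
  θ_1 = -Pa²/(2EI)  [x>a] = -8·2²/(2·20000) = -1/1250 rad
Load 2 — triangular load w₀=8 kN/m (0→w₀ over full span):
  θ_2 = (w₀Lx²/4-w₀L²x/3-w₀x⁴/(24L))/EI = (8·8·(16/5)²/4-8·8²·(16/5)/3-8·(16/5)⁴/(24·8))/20000 = -7552/390625 rad
Load 3 — applied couple M₀=3 kN·m at a=8/3 m (b=L-a=16/3):
  θ_3 = M₀a/EI  [x>a] = 3·(8/3)/20000 = 1/2500 rad
Superposition: θ = Σ θ_i = -30833/1562500 rad ≈ -0.019733 rad

θ(16/5) = -30833/1562500 rad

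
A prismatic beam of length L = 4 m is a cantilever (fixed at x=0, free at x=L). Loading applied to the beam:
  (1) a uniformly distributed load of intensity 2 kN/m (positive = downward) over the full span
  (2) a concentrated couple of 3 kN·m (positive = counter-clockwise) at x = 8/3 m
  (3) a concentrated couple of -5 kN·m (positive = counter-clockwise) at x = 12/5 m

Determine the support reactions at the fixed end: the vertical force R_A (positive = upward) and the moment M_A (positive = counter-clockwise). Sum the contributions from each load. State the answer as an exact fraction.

R_A = 8 kN, M_A = 18 kN·m

Load 1 — uniform load w=2 kN/m over full span:
  R_A = wL = 2·4 = 8 kN
  M_A = wL²/2 = 2·4²/2 = 16 kN·m
Load 2 — applied couple M₀=3 kN·m at a=8/3 m (b=L-a=4/3):
  R_A = 0 kN
  M_A = -M₀ = -3 kN·m
Load 3 — applied couple M₀=-5 kN·m at a=12/5 m (b=L-a=8/5):
  R_A = 0 kN
  M_A = -M₀ = -(-5) = 5 kN·m
Superposition: R_A = 8 kN, M_A = 18 kN·m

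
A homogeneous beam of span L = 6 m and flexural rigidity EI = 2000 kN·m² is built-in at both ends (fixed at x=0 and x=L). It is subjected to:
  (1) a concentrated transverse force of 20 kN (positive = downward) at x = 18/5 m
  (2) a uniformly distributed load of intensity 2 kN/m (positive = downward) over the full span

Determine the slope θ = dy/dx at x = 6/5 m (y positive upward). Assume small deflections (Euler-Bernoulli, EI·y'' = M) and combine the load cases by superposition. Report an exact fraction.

θ(6/5) = -477/78125 rad

Load 1 — point force P=20 kN at a=18/5 m (b=L-a=12/5):
  θ_1 = -Pb²x(2aL-(3a+b)x)/(2L³EI)  [x≤a] = -20·(12/5)²·(6/5)·(2·(18/5)·6-(3·(18/5)+(12/5))·(6/5))/(2·6³·2000) = -342/78125 rad
Load 2 — uniform load w=2 kN/m over full span:
  θ_2 = -wx(L-x)(L-2x)/(12EI) = -2·(6/5)·(6-(6/5))·(6-2·(6/5))/(12·2000) = -27/15625 rad
Superposition: θ = Σ θ_i = -477/78125 rad ≈ -0.006106 rad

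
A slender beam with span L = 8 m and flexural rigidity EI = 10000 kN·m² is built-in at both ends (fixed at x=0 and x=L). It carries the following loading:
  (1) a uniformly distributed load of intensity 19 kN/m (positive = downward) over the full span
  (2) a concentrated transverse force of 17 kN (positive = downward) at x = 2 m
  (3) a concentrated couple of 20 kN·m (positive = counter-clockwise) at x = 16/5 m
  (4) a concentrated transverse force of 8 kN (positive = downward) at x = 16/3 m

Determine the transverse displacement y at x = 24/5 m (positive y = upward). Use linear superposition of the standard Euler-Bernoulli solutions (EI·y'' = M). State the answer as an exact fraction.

Load 1 — uniform load w=19 kN/m over full span:
  y_1 = -wx²(L-x)²/(24EI) = -19·(24/5)²·(8-(24/5))²/(24·10000) = -7296/390625 m
Load 2 — point force P=17 kN at a=2 m (b=L-a=6):
  y_2 = -Pa²(L-x)²(3bL-(3b+a)(L-x))/(6L³EI)  [x>a] = -17·2²·(8-(24/5))²·(3·6·8-(3·6+2)·(8-(24/5)))/(6·8³·10000) = -17/9375 m
Load 3 — applied couple M₀=20 kN·m at a=16/5 m (b=L-a=24/5):
  y_3 = (R_Ax³/6 - M_Ax²/2 - M₀(x-a)²/2)/EI  [x>a] with R_A=18/5, M_A=12/5 = ((18/5)·(24/5)³/6 - (12/5)·(24/5)²/2 - 20·((24/5)-(16/5))²/2)/10000 = 512/390625 m
Load 4 — point force P=8 kN at a=16/3 m (b=L-a=8/3):
  y_4 = -Pb²x²(3aL-(3a+b)x)/(6L³EI)  [x≤a] = -8·(8/3)²·(24/5)²·(3·(16/3)·8-(3·(16/3)+(8/3))·(24/5))/(6·8³·10000) = -128/78125 m
Superposition: y = Σ y_i = -24397/1171875 m ≈ -0.020819 m

y(24/5) = -24397/1171875 m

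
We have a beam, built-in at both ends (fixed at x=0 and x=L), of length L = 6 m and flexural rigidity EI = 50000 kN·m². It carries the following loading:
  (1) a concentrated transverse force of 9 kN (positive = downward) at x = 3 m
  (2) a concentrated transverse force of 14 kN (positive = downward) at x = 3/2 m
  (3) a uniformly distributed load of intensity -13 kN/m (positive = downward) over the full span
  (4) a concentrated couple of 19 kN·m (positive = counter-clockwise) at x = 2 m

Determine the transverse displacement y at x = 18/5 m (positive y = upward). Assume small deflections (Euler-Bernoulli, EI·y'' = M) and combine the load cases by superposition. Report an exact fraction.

y(18/5) = 41969/62500000 m

Load 1 — point force P=9 kN at a=3 m (b=L-a=3):
  y_1 = -Pa²(L-x)²(3bL-(3b+a)(L-x))/(6L³EI)  [x>a] = -9·3²·(6-(18/5))²·(3·3·6-(3·3+3)·(6-(18/5)))/(6·6³·50000) = -567/3125000 m
Load 2 — point force P=14 kN at a=3/2 m (b=L-a=9/2):
  y_2 = -Pa²(L-x)²(3bL-(3b+a)(L-x))/(6L³EI)  [x>a] = -14·(3/2)²·(6-(18/5))²·(3·(9/2)·6-(3·(9/2)+(3/2))·(6-(18/5)))/(6·6³·50000) = -63/500000 m
Load 3 — uniform load w=-13 kN/m over full span:
  y_3 = -wx²(L-x)²/(24EI) = -(-13)·(18/5)²·(6-(18/5))²/(24·50000) = 3159/3906250 m
Load 4 — applied couple M₀=19 kN·m at a=2 m (b=L-a=4):
  y_4 = (R_Ax³/6 - M_Ax²/2 - M₀(x-a)²/2)/EI  [x>a] with R_A=38/9, M_A=0 = ((38/9)·(18/5)³/6 - 0·(18/5)²/2 - 19·((18/5)-2)²/2)/50000 = 133/781250 m
Superposition: y = Σ y_i = 41969/62500000 m ≈ 0.000672 m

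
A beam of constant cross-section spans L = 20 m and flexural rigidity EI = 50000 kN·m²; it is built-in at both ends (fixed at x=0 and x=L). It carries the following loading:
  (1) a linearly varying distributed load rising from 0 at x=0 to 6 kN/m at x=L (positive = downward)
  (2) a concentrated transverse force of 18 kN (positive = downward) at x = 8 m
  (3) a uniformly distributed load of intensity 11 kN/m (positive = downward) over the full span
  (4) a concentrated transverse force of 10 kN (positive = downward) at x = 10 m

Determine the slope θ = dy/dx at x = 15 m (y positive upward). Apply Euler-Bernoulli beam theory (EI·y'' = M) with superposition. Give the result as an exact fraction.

Load 1 — triangular load w₀=6 kN/m (0→w₀ over full span):
  θ_1 = -w₀(2x(L-x)(L-2x)(x+2L)+x²(L-x)²)/(120LEI) = -6·(2·15·(20-15)·(20-2·15)·(15+2·20)+15²·(20-15)²)/(120·20·50000) = 123/32000 rad
Load 2 — point force P=18 kN at a=8 m (b=L-a=12):
  θ_2 = Pa²(L-x)(2bL-(3b+a)(L-x))/(2L³EI)  [x>a] = 18·8²·(20-15)·(2·12·20-(3·12+8)·(20-15))/(2·20³·50000) = 117/62500 rad
Load 3 — uniform load w=11 kN/m over full span:
  θ_3 = -wx(L-x)(L-2x)/(12EI) = -11·15·(20-15)·(20-2·15)/(12·50000) = 11/800 rad
Load 4 — point force P=10 kN at a=10 m (b=L-a=10):
  θ_4 = Pa²(L-x)(2bL-(3b+a)(L-x))/(2L³EI)  [x>a] = 10·10²·(20-15)·(2·10·20-(3·10+10)·(20-15))/(2·20³·50000) = 1/800 rad
Superposition: θ = Σ θ_i = 82863/4000000 rad ≈ 0.020716 rad

θ(15) = 82863/4000000 rad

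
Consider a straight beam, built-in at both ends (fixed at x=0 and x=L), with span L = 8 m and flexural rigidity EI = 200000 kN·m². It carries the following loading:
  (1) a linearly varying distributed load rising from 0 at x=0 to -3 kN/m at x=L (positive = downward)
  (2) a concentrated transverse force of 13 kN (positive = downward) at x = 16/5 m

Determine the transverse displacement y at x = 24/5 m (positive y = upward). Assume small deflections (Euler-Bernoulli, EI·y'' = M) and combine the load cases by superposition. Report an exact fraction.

Load 1 — triangular load w₀=-3 kN/m (0→w₀ over full span):
  y_1 = -w₀x²(L-x)²(x+2L)/(120LEI) = -(-3)·(24/5)²·(8-(24/5))²·((24/5)+2·8)/(120·8·200000) = 3744/48828125 m
Load 2 — point force P=13 kN at a=16/5 m (b=L-a=24/5):
  y_2 = -Pa²(L-x)²(3bL-(3b+a)(L-x))/(6L³EI)  [x>a] = -13·(16/5)²·(8-(24/5))²·(3·(24/5)·8-(3·(24/5)+(16/5))·(8-(24/5)))/(6·8³·200000) = -19136/146484375 m
Superposition: y = Σ y_i = -7904/146484375 m ≈ -0.000054 m

y(24/5) = -7904/146484375 m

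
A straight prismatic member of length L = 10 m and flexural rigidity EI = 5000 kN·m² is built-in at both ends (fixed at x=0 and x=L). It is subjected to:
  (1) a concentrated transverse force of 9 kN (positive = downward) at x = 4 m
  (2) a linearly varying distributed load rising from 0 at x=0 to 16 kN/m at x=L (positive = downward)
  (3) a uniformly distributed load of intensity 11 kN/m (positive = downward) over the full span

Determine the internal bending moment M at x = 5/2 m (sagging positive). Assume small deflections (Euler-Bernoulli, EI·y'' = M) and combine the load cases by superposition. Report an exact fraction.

Load 1 — point force P=9 kN at a=4 m (b=L-a=6):
  M_1 = Pb²(3a+b)x/L³ - Pab²/L²  [x≤a] = 9·6²·(3·4+6)·(5/2)/10³ - 9·4·6²/10² = 81/50 kN·m
Load 2 — triangular load w₀=16 kN/m (0→w₀ over full span):
  M_2 = 3w₀Lx/20 - w₀L²/30 - w₀x³/(6L) = 3·16·10·(5/2)/20 - 16·10²/30 - 16·(5/2)³/(6·10) = 5/2 kN·m
Load 3 — uniform load w=11 kN/m over full span:
  M_3 = wLx/2 - wL²/12 - wx²/2 = 11·10·(5/2)/2 - 11·10²/12 - 11·(5/2)²/2 = 275/24 kN·m
Superposition: M = Σ M_i = 9347/600 kN·m ≈ 15.578333 kN·m

M(5/2) = 9347/600 kN·m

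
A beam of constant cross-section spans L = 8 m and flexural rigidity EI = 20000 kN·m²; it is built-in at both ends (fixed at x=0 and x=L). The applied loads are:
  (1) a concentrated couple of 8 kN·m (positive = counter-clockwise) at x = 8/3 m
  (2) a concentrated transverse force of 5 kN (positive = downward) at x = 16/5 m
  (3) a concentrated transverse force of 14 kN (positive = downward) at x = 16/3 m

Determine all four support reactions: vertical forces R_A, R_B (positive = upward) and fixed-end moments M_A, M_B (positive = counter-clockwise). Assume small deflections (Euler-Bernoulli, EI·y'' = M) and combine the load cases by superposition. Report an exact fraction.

R_A = 5537/675 kN, M_A = 9488/675 kN·m, R_B = 7288/675 kN, M_B = -11992/675 kN·m

Load 1 — applied couple M₀=8 kN·m at a=8/3 m (b=L-a=16/3):
  R_A = 6M₀ab/L³ = 6·8·(8/3)·(16/3)/8³ = 4/3 kN
  M_A = M₀b(2a-b)/L² = 8·(16/3)·(2·(8/3)-(16/3))/8² = 0 kN·m
  R_B = -6M₀ab/L³ = -6·8·(8/3)·(16/3)/8³ = -4/3 kN
  M_B = M₀a(2b-a)/L² = 8·(8/3)·(2·(16/3)-(8/3))/8² = 8/3 kN·m
Load 2 — point force P=5 kN at a=16/5 m (b=L-a=24/5):
  R_A = Pb²(3a+b)/L³ = 5·(24/5)²·(3·(16/5)+(24/5))/8³ = 81/25 kN
  M_A = Pab²/L² = 5·(16/5)·(24/5)²/8² = 144/25 kN·m
  R_B = Pa²(a+3b)/L³ = 5·(16/5)²·((16/5)+3·(24/5))/8³ = 44/25 kN
  M_B = -Pa²b/L² = -5·(16/5)²·(24/5)/8² = -96/25 kN·m
Load 3 — point force P=14 kN at a=16/3 m (b=L-a=8/3):
  R_A = Pb²(3a+b)/L³ = 14·(8/3)²·(3·(16/3)+(8/3))/8³ = 98/27 kN
  M_A = Pab²/L² = 14·(16/3)·(8/3)²/8² = 224/27 kN·m
  R_B = Pa²(a+3b)/L³ = 14·(16/3)²·((16/3)+3·(8/3))/8³ = 280/27 kN
  M_B = -Pa²b/L² = -14·(16/3)²·(8/3)/8² = -448/27 kN·m
Superposition: R_A = 5537/675 kN, M_A = 9488/675 kN·m, R_B = 7288/675 kN, M_B = -11992/675 kN·m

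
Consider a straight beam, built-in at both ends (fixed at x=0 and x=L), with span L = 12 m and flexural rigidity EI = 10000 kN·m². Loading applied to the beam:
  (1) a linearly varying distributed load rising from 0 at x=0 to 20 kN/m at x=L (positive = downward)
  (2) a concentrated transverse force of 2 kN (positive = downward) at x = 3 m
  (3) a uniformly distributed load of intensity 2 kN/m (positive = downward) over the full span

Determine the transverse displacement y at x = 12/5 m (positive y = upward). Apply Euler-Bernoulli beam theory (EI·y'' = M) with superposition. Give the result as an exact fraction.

y(12/5) = -764721/31250000 m

Load 1 — triangular load w₀=20 kN/m (0→w₀ over full span):
  y_1 = -w₀x²(L-x)²(x+2L)/(120LEI) = -20·(12/5)²·(12-(12/5))²·((12/5)+2·12)/(120·12·10000) = -38016/1953125 m
Load 2 — point force P=2 kN at a=3 m (b=L-a=9):
  y_2 = -Pb²x²(3aL-(3a+b)x)/(6L³EI)  [x≤a] = -2·9²·(12/5)²·(3·3·12-(3·3+9)·(12/5))/(6·12³·10000) = -729/1250000 m
Load 3 — uniform load w=2 kN/m over full span:
  y_3 = -wx²(L-x)²/(24EI) = -2·(12/5)²·(12-(12/5))²/(24·10000) = -1728/390625 m
Superposition: y = Σ y_i = -764721/31250000 m ≈ -0.024471 m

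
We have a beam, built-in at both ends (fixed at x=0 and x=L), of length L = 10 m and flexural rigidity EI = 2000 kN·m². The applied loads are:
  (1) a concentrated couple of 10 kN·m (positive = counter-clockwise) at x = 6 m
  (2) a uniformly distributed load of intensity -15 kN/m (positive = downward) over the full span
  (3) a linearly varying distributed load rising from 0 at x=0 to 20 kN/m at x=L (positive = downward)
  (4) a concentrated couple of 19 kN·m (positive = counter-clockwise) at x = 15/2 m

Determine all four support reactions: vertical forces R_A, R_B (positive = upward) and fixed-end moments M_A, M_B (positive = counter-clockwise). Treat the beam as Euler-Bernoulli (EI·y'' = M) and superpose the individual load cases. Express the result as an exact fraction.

R_A = -16569/400 kN, M_A = -11807/240 kN·m, R_B = -3431/400 kN, M_B = 1811/80 kN·m

Load 1 — applied couple M₀=10 kN·m at a=6 m (b=L-a=4):
  R_A = 6M₀ab/L³ = 6·10·6·4/10³ = 36/25 kN
  M_A = M₀b(2a-b)/L² = 10·4·(2·6-4)/10² = 16/5 kN·m
  R_B = -6M₀ab/L³ = -6·10·6·4/10³ = -36/25 kN
  M_B = M₀a(2b-a)/L² = 10·6·(2·4-6)/10² = 6/5 kN·m
Load 2 — uniform load w=-15 kN/m over full span:
  R_A = wL/2 = (-15)·10/2 = -75 kN
  M_A = wL²/12 = (-15)·10²/12 = -125 kN·m
  R_B = wL/2 = (-15)·10/2 = -75 kN
  M_B = -wL²/12 = -(-15)·10²/12 = 125 kN·m
Load 3 — triangular load w₀=20 kN/m (0→w₀ over full span):
  R_A = 3w₀L/20 = 3·20·10/20 = 30 kN
  M_A = w₀L²/30 = 20·10²/30 = 200/3 kN·m
  R_B = 7w₀L/20 = 7·20·10/20 = 70 kN
  M_B = -w₀L²/20 = -20·10²/20 = -100 kN·m
Load 4 — applied couple M₀=19 kN·m at a=15/2 m (b=L-a=5/2):
  R_A = 6M₀ab/L³ = 6·19·(15/2)·(5/2)/10³ = 171/80 kN
  M_A = M₀b(2a-b)/L² = 19·(5/2)·(2·(15/2)-(5/2))/10² = 95/16 kN·m
  R_B = -6M₀ab/L³ = -6·19·(15/2)·(5/2)/10³ = -171/80 kN
  M_B = M₀a(2b-a)/L² = 19·(15/2)·(2·(5/2)-(15/2))/10² = -57/16 kN·m
Superposition: R_A = -16569/400 kN, M_A = -11807/240 kN·m, R_B = -3431/400 kN, M_B = 1811/80 kN·m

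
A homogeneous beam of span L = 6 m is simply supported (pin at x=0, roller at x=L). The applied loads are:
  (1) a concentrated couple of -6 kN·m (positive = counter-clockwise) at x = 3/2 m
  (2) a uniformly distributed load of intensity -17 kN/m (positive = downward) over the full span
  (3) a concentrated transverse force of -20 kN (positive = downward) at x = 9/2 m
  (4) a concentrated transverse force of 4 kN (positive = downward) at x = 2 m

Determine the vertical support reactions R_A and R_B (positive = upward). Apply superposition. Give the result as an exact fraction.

R_A = -163/3 kN, R_B = -191/3 kN

Load 1 — applied couple M₀=-6 kN·m at a=3/2 m (b=L-a=9/2):
  R_A = M₀/L = (-6)/6 = -1 kN
  R_B = -M₀/L = -(-6)/6 = 1 kN
Load 2 — uniform load w=-17 kN/m over full span:
  R_A = wL/2 = (-17)·6/2 = -51 kN
  R_B = wL/2 = (-17)·6/2 = -51 kN
Load 3 — point force P=-20 kN at a=9/2 m (b=L-a=3/2):
  R_A = Pb/L = (-20)·(3/2)/6 = -5 kN
  R_B = Pa/L = (-20)·(9/2)/6 = -15 kN
Load 4 — point force P=4 kN at a=2 m (b=L-a=4):
  R_A = Pb/L = 4·4/6 = 8/3 kN
  R_B = Pa/L = 4·2/6 = 4/3 kN
Superposition: R_A = -163/3 kN, R_B = -191/3 kN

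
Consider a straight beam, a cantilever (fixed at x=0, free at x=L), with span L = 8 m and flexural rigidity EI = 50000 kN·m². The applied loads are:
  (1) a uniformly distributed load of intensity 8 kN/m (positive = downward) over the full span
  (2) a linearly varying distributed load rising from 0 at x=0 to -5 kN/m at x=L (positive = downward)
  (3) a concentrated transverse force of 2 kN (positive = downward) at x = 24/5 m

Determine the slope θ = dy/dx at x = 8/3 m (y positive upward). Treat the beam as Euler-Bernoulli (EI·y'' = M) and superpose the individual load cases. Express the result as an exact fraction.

θ(8/3) = -21584/3796875 rad

Load 1 — uniform load w=8 kN/m over full span:
  θ_1 = -wx(x²-3Lx+3L²)/(6EI) = -8·(8/3)·((8/3)²-3·8·(8/3)+3·8²)/(6·50000) = -2432/253125 rad
Load 2 — triangular load w₀=-5 kN/m (0→w₀ over full span):
  θ_2 = (w₀Lx²/4-w₀L²x/3-w₀x⁴/(24L))/EI = ((-5)·8·(8/3)²/4-(-5)·8²·(8/3)/3-(-5)·(8/3)⁴/(24·8))/50000 = 652/151875 rad
Load 3 — point force P=2 kN at a=24/5 m (b=L-a=16/5):
  θ_3 = -Px(2a-x)/(2EI)  [x≤a] = -2·(8/3)·(2·(24/5)-(8/3))/(2·50000) = -52/140625 rad
Superposition: θ = Σ θ_i = -21584/3796875 rad ≈ -0.005685 rad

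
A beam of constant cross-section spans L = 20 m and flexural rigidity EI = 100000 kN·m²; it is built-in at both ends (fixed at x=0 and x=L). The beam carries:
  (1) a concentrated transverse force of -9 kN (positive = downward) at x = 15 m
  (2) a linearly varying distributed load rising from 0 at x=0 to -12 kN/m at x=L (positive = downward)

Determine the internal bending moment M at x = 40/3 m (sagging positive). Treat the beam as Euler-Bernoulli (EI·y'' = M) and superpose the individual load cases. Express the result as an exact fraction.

M(40/3) = -40295/432 kN·m

Load 1 — point force P=-9 kN at a=15 m (b=L-a=5):
  M_1 = Pb²(3a+b)x/L³ - Pab²/L²  [x≤a] = (-9)·5²·(3·15+5)·(40/3)/20³ - (-9)·15·5²/20² = -165/16 kN·m
Load 2 — triangular load w₀=-12 kN/m (0→w₀ over full span):
  M_2 = 3w₀Lx/20 - w₀L²/30 - w₀x³/(6L) = 3·(-12)·20·(40/3)/20 - (-12)·20²/30 - (-12)·(40/3)³/(6·20) = -2240/27 kN·m
Superposition: M = Σ M_i = -40295/432 kN·m ≈ -93.275463 kN·m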